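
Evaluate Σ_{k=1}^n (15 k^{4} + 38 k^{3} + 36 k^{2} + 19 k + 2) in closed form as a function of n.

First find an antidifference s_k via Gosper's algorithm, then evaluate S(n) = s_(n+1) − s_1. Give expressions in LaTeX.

Step 1: r(k) = (15*k**4 + 98*k**3 + 240*k**2 + 265*k + 110)/(15*k**4 + 38*k**3 + 36*k**2 + 19*k + 2).
Normal form (A,B,C) = (1, 1, k**4 + 38*k**3/15 + 12*k**2/5 + 19*k/15 + 2/15).
Need (1)·f(k+1) − (1)·f(k) = k**4 + 38*k**3/15 + 12*k**2/5 + 19*k/15 + 2/15.
Bound: deg f ≤ 5.
Solving with deg f ≤ 5: f(k) = k*(3*k**4 + 2*k**3 - 2*k**2 + k - 2)/15.
Get s_k = R·t_k = k*(3*k**4 + 2*k**3 - 2*k**2 + k - 2) with R(k) = B(k−1)f(k)/C(k) = k*(3*k**4 + 2*k**3 - 2*k**2 + k - 2)/(15*k**4 + 38*k**3 + 36*k**2 + 19*k + 2).
Δs = 15*k**4 + 38*k**3 + 36*k**2 + 19*k + 2, as required.
Telescope: S(n) = s_(n+1) − s_(1) = 3*n**5 + 17*n**4 + 36*n**3 + 37*n**2 + 17*n + 2 − (2) = n*(3*n**4 + 17*n**3 + 36*n**2 + 37*n + 17).

S(n) = n \left(3 n^{4} + 17 n^{3} + 36 n^{2} + 37 n + 17\right)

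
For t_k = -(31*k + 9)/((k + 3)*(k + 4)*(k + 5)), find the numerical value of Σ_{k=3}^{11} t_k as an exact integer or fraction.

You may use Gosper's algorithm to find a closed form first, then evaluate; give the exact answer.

r(k) = (k + 3)*(31*k + 40)/((k + 6)*(31*k + 9)) after simplifying.
So A=k + 3 and B=k + 6, with C=k + 9/31.
Set up (k + 3)·f(k+1) − (k + 5)·f(k) − (k + 9/31) = 0.
d = 2 from the (1,1,1) case.
Solving with deg f ≤ 2: f(k) = k*(17*k - 5)/124.
So s_k = (B(k−1)f/C)·t_k = (k*(k + 5)*(17*k - 5)/(4*(31*k + 9)))·t_k = k*(5 - 17*k)/(4*(k + 3)*(k + 4)).
Δs = (-31*k - 9)/(k**3 + 12*k**2 + 47*k + 60), as required.
Sum = s_(12) − s_(3); s_(12) = -199/80, s_(3) = -23/28 ⇒ -933/560.

Σ = -933/560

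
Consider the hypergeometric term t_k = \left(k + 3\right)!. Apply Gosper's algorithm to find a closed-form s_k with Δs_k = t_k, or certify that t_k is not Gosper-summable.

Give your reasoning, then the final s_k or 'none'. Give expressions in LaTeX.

t_(k+1)/t_k = k + 4.
Take A(k)=k + 4, B(k)=1, C(k)=1.
Solve (k + 4)·f(k+1) − (1)·f(k) = 1.
From deg A=1, deg B=0, deg C=0: d=-1.
Bound -1 < 0, so the key equation has no polynomial solution.

none (Gosper's algorithm certifies no s_k)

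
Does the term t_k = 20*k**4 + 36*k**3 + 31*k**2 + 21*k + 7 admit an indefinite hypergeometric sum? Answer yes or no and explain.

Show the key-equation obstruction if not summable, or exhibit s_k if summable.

Ratio r(k) = (20*k**4 + 116*k**3 + 259*k**2 + 271*k + 115)/(20*k**4 + 36*k**3 + 31*k**2 + 21*k + 7).
Normal form (A,B,C) = (1, 1, k**4 + 9*k**3/5 + 31*k**2/20 + 21*k/20 + 7/20).
Need (1)·f(k+1) − (1)·f(k) = k**4 + 9*k**3/5 + 31*k**2/20 + 21*k/20 + 7/20.
Degrees (0,0,4) ⇒ d ≤ 5.
Solve for f: f(k) = k*(4*k**4 - k**3 - k**2 + 4*k + 1)/20 (degree 5 ≤ 5).
So s_k = (B(k−1)f/C)·t_k = (k*(4*k**4 - k**3 - k**2 + 4*k + 1)/(20*k**4 + 36*k**3 + 31*k**2 + 21*k + 7))·t_k = k*(4*k**4 - k**3 - k**2 + 4*k + 1).
Δs = 20*k**4 + 36*k**3 + 31*k**2 + 21*k + 7, as required.

Yes. s_k = k*(4*k**4 - k**3 - k**2 + 4*k + 1).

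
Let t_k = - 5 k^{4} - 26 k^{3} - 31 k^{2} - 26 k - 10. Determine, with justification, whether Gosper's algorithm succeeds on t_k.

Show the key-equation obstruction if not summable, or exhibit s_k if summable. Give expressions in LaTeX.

Yes. s_k = k \left(- k^{4} - 4 k^{3} + k^{2} - 4 k - 2\right).

Step 1: r(k) = (5*k**4 + 46*k**3 + 139*k**2 + 186*k + 98)/(5*k**4 + 26*k**3 + 31*k**2 + 26*k + 10).
Take A(k)=1, B(k)=1, C(k)=k**4 + 26*k**3/5 + 31*k**2/5 + 26*k/5 + 2.
Solve (1)·f(k+1) − (1)·f(k) = k**4 + 26*k**3/5 + 31*k**2/5 + 26*k/5 + 2.
Degrees (0,0,4) ⇒ d ≤ 5.
A polynomial solution: f(k) = k*(k**4 + 4*k**3 - k**2 + 4*k + 2)/5.
R(k) = B(k−1)·f(k)/C(k) = k*(k**4 + 4*k**3 - k**2 + 4*k + 2)/(5*k**4 + 26*k**3 + 31*k**2 + 26*k + 10); s_k = R·t_k = k*(-k**4 - 4*k**3 + k**2 - 4*k - 2).
Check: Δs_k = -5*k**4 - 26*k**3 - 31*k**2 - 26*k - 10. ✓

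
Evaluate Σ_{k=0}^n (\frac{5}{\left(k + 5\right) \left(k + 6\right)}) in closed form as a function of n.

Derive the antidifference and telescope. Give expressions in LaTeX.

r(k) = (k + 5)/(k + 7) after simplifying.
A = k + 5, B = k + 7, C = 1.
Set up (k + 5)·f(k+1) − (k + 6)·f(k) − (1) = 0.
From deg A=1, deg B=1, deg C=0: d=1.
Match coefficients ⇒ f(k) = k/5.
Then R = B(k−1)f/C = k*(k + 6)/5, so s_k = R(k)·t_k = k/(k + 5).
s_(k+1) − s_k = 5/(k**2 + 11*k + 30) = t_k.
s_(n+1) = (n + 1)/(n + 6) and s_(0) = 0, so S(n) = (n + 1)/(n + 6).

S(n) = \frac{n + 1}{n + 6}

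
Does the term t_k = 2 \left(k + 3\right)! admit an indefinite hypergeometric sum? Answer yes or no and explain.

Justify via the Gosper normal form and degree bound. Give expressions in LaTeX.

No — negative degree bound, so no certificate f.

Ratio r(k) = k + 4.
Take A(k)=k + 4, B(k)=1, C(k)=1.
Need (k + 4)·f(k+1) − (1)·f(k) = 1.
Bound: deg f ≤ -1.
d = -1 < 0 ⇒ no nonzero polynomial f; not summable.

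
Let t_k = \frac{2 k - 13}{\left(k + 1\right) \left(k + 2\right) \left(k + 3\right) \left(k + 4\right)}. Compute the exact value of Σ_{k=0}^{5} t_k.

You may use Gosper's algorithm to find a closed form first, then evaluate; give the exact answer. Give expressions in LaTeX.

Σ = -169/252

The ratio is (k + 1)*(2*k - 11)/((k + 5)*(2*k - 13)).
Take A(k)=k + 1, B(k)=k + 5, C(k)=k - 13/2.
Need (k + 1)·f(k+1) − (k + 4)·f(k) = k - 13/2.
Degrees (1,1,1) ⇒ d ≤ 3.
Coefficient equations give f(k) = -k*(2*k**2 + 12*k + 25)/6.
Certificate R = B(k−1)f/C = -k*(k + 4)*(2*k**2 + 12*k + 25)/(3*(2*k - 13)) gives s_k = k*(-2*k**2 - 12*k - 25)/(3*(k + 1)*(k + 2)*(k + 3)).
Check: Δs_k = (2*k - 13)/(k**4 + 10*k**3 + 35*k**2 + 50*k + 24). ✓
Σ_(k=0)^(5) t_k = s_(6) − s_(0) = -169/252 − (0) = -169/252.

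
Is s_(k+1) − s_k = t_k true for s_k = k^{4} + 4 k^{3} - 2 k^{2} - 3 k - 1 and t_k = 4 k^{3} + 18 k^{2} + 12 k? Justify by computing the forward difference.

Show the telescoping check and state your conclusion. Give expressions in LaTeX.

s_(k+1) = k**4 + 8*k**3 + 16*k**2 + 9*k - 1
s_(k+1) − s_k = 2*k*(2*k**2 + 9*k + 6)
(s_(k+1) − s_k) − t_k = 0

valid (s_(k+1) − s_k reduces to t_k)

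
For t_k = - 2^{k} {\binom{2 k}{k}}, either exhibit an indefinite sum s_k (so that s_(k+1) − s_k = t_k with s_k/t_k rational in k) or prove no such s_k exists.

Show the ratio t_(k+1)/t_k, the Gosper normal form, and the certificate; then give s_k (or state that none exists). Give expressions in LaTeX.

t_(k+1)/t_k = 4*(2*k + 1)/(k + 1).
Factor: A=8*k + 4; B=k + 1; C=1.
Solve (8*k + 4)·f(k+1) − (k)·f(k) = 1.
d = -1 from the (1,1,0) case.
Bound -1 < 0, so the key equation has no polynomial solution.

no hypergeometric antidifference exists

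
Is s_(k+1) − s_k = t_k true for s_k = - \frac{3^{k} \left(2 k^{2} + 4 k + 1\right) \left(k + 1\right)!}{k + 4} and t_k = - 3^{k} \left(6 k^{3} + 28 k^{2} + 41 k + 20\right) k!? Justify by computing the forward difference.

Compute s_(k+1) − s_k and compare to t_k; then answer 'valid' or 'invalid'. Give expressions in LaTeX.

Invalid: residual \frac{3^{k + 1} \left(6 k^{4} + 52 k^{3} + 151 k^{2} + 180 k + 79\right) k!}{\left(k + 4\right) \left(k + 5\right)} ≠ 0.

s_(k+1) = -3**(k + 1)*(2*k**2 + 8*k + 7)*factorial(k + 2)/(k + 5)
s_(k+1) − s_k = -3**k*(6*k**4 + 58*k**3 + 199*k**2 + 297*k + 163)*factorial(k + 1)/((k + 4)*(k + 5))
(s_(k+1) − s_k) − t_k = 3**(k + 1)*(6*k**4 + 52*k**3 + 151*k**2 + 180*k + 79)*factorial(k)/((k + 4)*(k + 5))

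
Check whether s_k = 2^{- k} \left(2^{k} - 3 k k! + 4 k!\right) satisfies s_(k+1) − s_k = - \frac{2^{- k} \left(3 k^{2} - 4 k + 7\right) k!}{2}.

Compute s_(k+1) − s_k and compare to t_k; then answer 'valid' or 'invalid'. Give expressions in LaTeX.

Valid — Δs_k = t_k.

s_(k+1) = (2*2**k - 3*k**2*factorial(k) - 2*k*factorial(k) + factorial(k))/(2*2**k)
s_(k+1) − s_k = -(3*k**2 - 4*k + 7)*factorial(k)/(2*2**k)
(s_(k+1) − s_k) − t_k = 0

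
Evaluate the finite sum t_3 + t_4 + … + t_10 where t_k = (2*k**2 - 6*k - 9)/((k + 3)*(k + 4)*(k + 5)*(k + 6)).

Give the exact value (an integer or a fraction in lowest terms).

r(k) = (k + 3)*(6*k - 2*(k + 1)**2 + 15)/((k + 7)*(-2*k**2 + 6*k + 9)) after simplifying.
Normal form (A,B,C) = (k + 3, k + 7, k**2 - 3*k - 9/2).
Set up (k + 3)·f(k+1) − (k + 6)·f(k) − (k**2 - 3*k - 9/2) = 0.
Bound: deg f ≤ 3.
Solve for f: f(k) = k*(k**2 - 28*k - 33)/40 (degree 3 ≤ 3).
Get s_k = R·t_k = k*(k**2 - 28*k - 33)/(20*(k + 3)*(k + 4)*(k + 5)) with R(k) = B(k−1)f(k)/C(k) = k*(k + 6)*(k**2 - 28*k - 33)/(20*(2*k**2 - 6*k - 9)).
Δs = (2*k**2 - 6*k - 9)/(k**4 + 18*k**3 + 119*k**2 + 342*k + 360), as required.
Evaluate s at k=11 and k=3: -121/3360 and -27/560; difference 41/3360.

Σ = 41/3360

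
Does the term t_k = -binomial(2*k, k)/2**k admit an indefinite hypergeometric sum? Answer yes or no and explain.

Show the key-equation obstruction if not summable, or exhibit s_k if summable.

No — negative degree bound, so no certificate f.

Compute t_(k+1)/t_k: get (2*k + 1)/(k + 1).
So A=2*k + 1 and B=k + 1, with C=1.
Key eq: (2*k + 1)·f(k+1) = (k)·f(k) + (1).
From deg A=1, deg B=1, deg C=0: d=-1.
Bound -1 < 0, so the key equation has no polynomial solution.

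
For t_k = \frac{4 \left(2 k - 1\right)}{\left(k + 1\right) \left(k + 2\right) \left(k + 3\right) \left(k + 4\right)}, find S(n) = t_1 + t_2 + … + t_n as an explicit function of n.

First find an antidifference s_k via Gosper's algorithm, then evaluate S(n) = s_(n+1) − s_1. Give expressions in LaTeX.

S(n) = \frac{n \left(n^{2} + 9 n + 2\right)}{6 \left(n^{3} + 9 n^{2} + 26 n + 24\right)}

t_(k+1)/t_k = (k + 1)*(2*k + 1)/((k + 5)*(2*k - 1)).
Normal form (A,B,C) = (k + 1, k + 5, k - 1/2).
Need (k + 1)·f(k+1) − (k + 4)·f(k) = k - 1/2.
deg f ≤ 3 (via 1,1,1).
Solving with deg f ≤ 3: f(k) = -k/2.
Certificate R = B(k−1)f/C = -k*(k + 4)/(2*k - 1) gives s_k = -4*k/((k + 1)*(k + 2)*(k + 3)).
Verify: 4*(2*k - 1)/(k**4 + 10*k**3 + 35*k**2 + 50*k + 24) matches t_k.
Σ_(k=1)^n t_k = s_(n+1) − s_(1) = (4*(-n - 1)/(n**3 + 9*n**2 + 26*n + 24)) − (-1/6), i.e. n*(n**2 + 9*n + 2)/(6*(n**3 + 9*n**2 + 26*n + 24)).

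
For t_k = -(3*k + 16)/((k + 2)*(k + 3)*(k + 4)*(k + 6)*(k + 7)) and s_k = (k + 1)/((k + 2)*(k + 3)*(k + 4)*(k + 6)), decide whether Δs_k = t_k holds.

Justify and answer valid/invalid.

Invalid: residual 3*(4*k + 23)/(k**6 + 27*k**5 + 295*k**4 + 1665*k**3 + 5104*k**2 + 8028*k + 5040) ≠ 0.

s_(k+1) = (k + 2)/((k + 3)*(k + 4)*(k + 5)*(k + 7))
s_(k+1) − s_k = (-(k + 1)*(k + 5)*(k + 7) + (k + 2)**2*(k + 6))/((k + 2)*(k + 3)*(k + 4)*(k + 5)*(k + 6)*(k + 7))
(s_(k+1) − s_k) − t_k = 3*(4*k + 23)/(k**6 + 27*k**5 + 295*k**4 + 1665*k**3 + 5104*k**2 + 8028*k + 5040)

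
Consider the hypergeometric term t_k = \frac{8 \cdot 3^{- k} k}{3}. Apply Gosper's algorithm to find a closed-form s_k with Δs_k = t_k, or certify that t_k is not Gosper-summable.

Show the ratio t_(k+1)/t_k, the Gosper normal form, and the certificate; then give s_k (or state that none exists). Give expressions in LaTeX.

s_k = 2 \cdot 3^{- k} \left(- 2 k - 1\right)

Compute t_(k+1)/t_k: get (k + 1)/(3*k).
Take A(k)=1/3, B(k)=1, C(k)=k.
Solve (1/3)·f(k+1) − (1)·f(k) = k.
From deg A=0, deg B=0, deg C=1: d=1.
Solving with deg f ≤ 1: f(k) = -3*(2*k + 1)/4.
So s_k = (B(k−1)f/C)·t_k = (-3*(2*k + 1)/(4*k))·t_k = 2*(-2*k - 1)/3**k.
Δs = 8*k/(3*3**k), as required.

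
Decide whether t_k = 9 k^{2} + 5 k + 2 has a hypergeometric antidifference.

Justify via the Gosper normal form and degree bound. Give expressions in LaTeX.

r(k) = (9*k**2 + 23*k + 16)/(9*k**2 + 5*k + 2) after simplifying.
Normal form (A,B,C) = (1, 1, k**2 + 5*k/9 + 2/9).
Need (1)·f(k+1) − (1)·f(k) = k**2 + 5*k/9 + 2/9.
deg f ≤ 3 (via 0,0,2).
A polynomial solution: f(k) = k*(3*k**2 - 2*k + 1)/9.
So s_k = (B(k−1)f/C)·t_k = (k*(3*k**2 - 2*k + 1)/(9*k**2 + 5*k + 2))·t_k = k*(3*k**2 - 2*k + 1).
s_(k+1) − s_k = 9*k**2 + 5*k + 2 = t_k.

Yes. s_k = k \left(3 k^{2} - 2 k + 1\right).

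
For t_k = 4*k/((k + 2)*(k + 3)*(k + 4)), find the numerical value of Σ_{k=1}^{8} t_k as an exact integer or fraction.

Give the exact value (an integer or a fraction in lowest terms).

r(k) = (k + 1)*(k + 2)/(k*(k + 5)) after simplifying.
So A=k + 2 and B=k + 5, with C=k.
Need (k + 2)·f(k+1) − (k + 4)·f(k) = k.
From deg A=1, deg B=1, deg C=1: d=2.
Solve for f: f(k) = k*(k - 1)/6 (degree 2 ≤ 2).
Then R = B(k−1)f/C = (k - 1)*(k + 4)/6, so s_k = R(k)·t_k = 2*k*(k - 1)/(3*(k + 2)*(k + 3)).
Δs = 4*k/(k**3 + 9*k**2 + 26*k + 24), as required.
Telescoping: Σ = s_(9) − s_(1) = 4/11 − (0) = 4/11.

Σ = 4/11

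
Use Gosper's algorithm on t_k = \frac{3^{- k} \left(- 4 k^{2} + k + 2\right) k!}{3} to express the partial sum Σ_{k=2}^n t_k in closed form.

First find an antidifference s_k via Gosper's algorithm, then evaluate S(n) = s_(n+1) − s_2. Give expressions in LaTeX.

The ratio is (k + 1)*(k - 4*(k + 1)**2 + 3)/(3*(-4*k**2 + k + 2)).
A = k/3 + 1/3, B = 1, C = k**2 - k/4 - 1/2.
Need (k/3 + 1/3)·f(k+1) − (1)·f(k) = k**2 - k/4 - 1/2.
Bound: deg f ≤ 1.
Solving with deg f ≤ 1: f(k) = 3*(4*k + 3)/4.
So s_k = (B(k−1)f/C)·t_k = (3*(4*k + 3)/(4*k**2 - k - 2))·t_k = -(4*k + 3)*factorial(k)/3**k.
s_(k+1) − s_k = (-4*k**2 + k + 2)*factorial(k)/(3*3**k) = t_k.
Telescope: S(n) = s_(n+1) − s_(2) = -3**(-n - 1)*(4*n + 7)*factorial(n + 1) − (-22/9) = 3**(-n - 2)*(22*3**n - 12*n**2*factorial(n) - 33*n*factorial(n) - 21*factorial(n)).

S(n) = 3^{- n - 2} \left(22 \cdot 3^{n} - 12 n^{2} n! - 33 n n! - 21 n!\right)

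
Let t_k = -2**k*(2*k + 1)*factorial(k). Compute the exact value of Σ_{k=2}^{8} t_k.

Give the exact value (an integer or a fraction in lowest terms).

Σ = -185794552

Compute t_(k+1)/t_k: get 2*(k + 1)*(2*k + 3)/(2*k + 1).
Normal form (A,B,C) = (2*k + 2, 1, k + 1/2).
f must satisfy (2*k + 2)·f(k+1) − (1)·f(k) = k + 1/2.
From deg A=1, deg B=0, deg C=1: d=0.
Solve for f: f(k) = 1/2 (degree 0 ≤ 0).
Then R = B(k−1)f/C = 1/(2*k + 1), so s_k = R(k)·t_k = -2**k*factorial(k).
s_(k+1) − s_k = -2**k*(2*k + 1)*factorial(k) = t_k.
Telescoping: Σ = s_(9) − s_(2) = -185794560 − (-8) = -185794552.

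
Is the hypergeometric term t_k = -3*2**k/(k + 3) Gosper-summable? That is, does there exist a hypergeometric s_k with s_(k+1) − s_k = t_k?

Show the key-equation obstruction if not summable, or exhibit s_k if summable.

No — t_k has no hypergeometric antidifference.

Step 1: r(k) = 2*(k + 3)/(k + 4).
Factor: A=2*k + 6; B=k + 4; C=1.
Key eq: (2*k + 6)·f(k+1) = (k + 3)·f(k) + (1).
deg f ≤ -1 (via 1,1,0).
Bound -1 < 0, so the key equation has no polynomial solution.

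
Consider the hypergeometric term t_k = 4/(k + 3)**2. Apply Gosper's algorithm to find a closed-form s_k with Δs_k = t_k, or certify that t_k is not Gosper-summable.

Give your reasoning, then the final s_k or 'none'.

none — t_k is not Gosper-summable

Compute t_(k+1)/t_k: get (k + 3)**2/(k + 4)**2.
Take A(k)=k**2 + 6*k + 9, B(k)=k**2 + 8*k + 16, C(k)=1.
f must satisfy (k**2 + 6*k + 9)·f(k+1) − (k**2 + 6*k + 9)·f(k) = 1.
deg f ≤ 0 (via 2,2,0).
f = c0 ⇒ A·f(k+1) − B(k−1)·f(k) − C = -1. The system {-1 = 0} is inconsistent; no antidifference.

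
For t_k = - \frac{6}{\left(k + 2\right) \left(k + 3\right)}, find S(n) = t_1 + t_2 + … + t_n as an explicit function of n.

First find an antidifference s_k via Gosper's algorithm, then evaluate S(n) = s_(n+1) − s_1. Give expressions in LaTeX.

S(n) = - \frac{2 n}{n + 3}

Compute t_(k+1)/t_k: get (k + 2)/(k + 4).
A = k + 2, B = k + 4, C = 1.
Solve (k + 2)·f(k+1) − (k + 3)·f(k) = 1.
From deg A=1, deg B=1, deg C=0: d=1.
Solving with deg f ≤ 1: f(k) = k/2.
Certificate R = B(k−1)f/C = k*(k + 3)/2 gives s_k = -3*k/(k + 2).
Check: Δs_k = -6/(k**2 + 5*k + 6). ✓
s_(n+1) = 3*(-n - 1)/(n + 3) and s_(1) = -1, so S(n) = -2*n/(n + 3).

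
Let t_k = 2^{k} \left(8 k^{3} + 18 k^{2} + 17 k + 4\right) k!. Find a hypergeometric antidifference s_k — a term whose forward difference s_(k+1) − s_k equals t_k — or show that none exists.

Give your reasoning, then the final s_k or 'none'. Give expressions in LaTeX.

The ratio is 2*(8*k**4 + 50*k**3 + 119*k**2 + 124*k + 47)/(8*k**3 + 18*k**2 + 17*k + 4).
Factor: A=2*k + 2; B=1; C=k**3 + 9*k**2/4 + 17*k/8 + 1/2.
Key eq: (2*k + 2)·f(k+1) = (1)·f(k) + (k**3 + 9*k**2/4 + 17*k/8 + 1/2).
d = 2 from the (1,0,3) case.
Coefficient equations give f(k) = (4*k**2 - k - 2)/8.
Certificate R = B(k−1)f/C = (4*k**2 - k - 2)/(8*k**3 + 18*k**2 + 17*k + 4) gives s_k = 2**k*(4*k**2 - k - 2)*factorial(k).
Check: Δs_k = 2**k*(8*k**3 + 18*k**2 + 17*k + 4)*factorial(k). ✓

s_k = 2^{k} \left(4 k^{2} - k - 2\right) k!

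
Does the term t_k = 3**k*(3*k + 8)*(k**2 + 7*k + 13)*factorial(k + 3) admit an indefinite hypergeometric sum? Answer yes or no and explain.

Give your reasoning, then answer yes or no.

Yes. s_k = 3**k*(k + 2)**2*factorial(k + 3).

t_(k+1)/t_k = 3*(k + 4)*(3*k + 11)*(7*k + (k + 1)**2 + 20)/((3*k + 8)*(k**2 + 7*k + 13)).
So A=3*k + 12 and B=1, with C=k**3 + 29*k**2/3 + 95*k/3 + 104/3.
f must satisfy (3*k + 12)·f(k+1) − (1)·f(k) = k**3 + 29*k**2/3 + 95*k/3 + 104/3.
Degrees (1,0,3) ⇒ d ≤ 2.
Match coefficients ⇒ f(k) = (k + 2)**2/3.
Get s_k = R·t_k = 3**k*(k + 2)**2*factorial(k + 3) with R(k) = B(k−1)f(k)/C(k) = (k + 2)**2/((3*k + 8)*(k**2 + 7*k + 13)).
Check: Δs_k = 3**k*(3*k + 8)*(k**2 + 7*k + 13)*factorial(k + 3). ✓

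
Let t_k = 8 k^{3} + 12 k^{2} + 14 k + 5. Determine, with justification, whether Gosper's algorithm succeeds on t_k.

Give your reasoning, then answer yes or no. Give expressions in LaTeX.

Compute t_(k+1)/t_k: get (8*k**3 + 36*k**2 + 62*k + 39)/(8*k**3 + 12*k**2 + 14*k + 5).
Factor: A=1; B=1; C=k**3 + 3*k**2/2 + 7*k/4 + 5/8.
Solve (1)·f(k+1) − (1)·f(k) = k**3 + 3*k**2/2 + 7*k/4 + 5/8.
d = 4 from the (0,0,3) case.
A polynomial solution: f(k) = k**2*(2*k**2 + 3)/8.
Get s_k = R·t_k = k**2*(2*k**2 + 3) with R(k) = B(k−1)f(k)/C(k) = k**2*(2*k**2 + 3)/((2*k + 1)*(4*k**2 + 4*k + 5)).
Δs = 8*k**3 + 12*k**2 + 14*k + 5, as required.

Yes. s_k = k^{2} \left(2 k^{2} + 3\right).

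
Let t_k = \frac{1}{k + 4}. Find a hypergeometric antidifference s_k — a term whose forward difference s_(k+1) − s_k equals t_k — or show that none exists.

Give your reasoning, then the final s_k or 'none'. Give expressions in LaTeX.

t_(k+1)/t_k = (k + 4)/(k + 5).
A = k + 4, B = k + 5, C = 1.
Need (k + 4)·f(k+1) − (k + 4)·f(k) = 1.
d = 0 from the (1,1,0) case.
Write f(k) = c0. Then LHS − RHS = -1, requiring -1 = 0: contradictory. No certificate.

no hypergeometric antidifference exists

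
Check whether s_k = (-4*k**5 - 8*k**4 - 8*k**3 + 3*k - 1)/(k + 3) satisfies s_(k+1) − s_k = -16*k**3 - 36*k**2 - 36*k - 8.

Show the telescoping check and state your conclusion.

s_(k+1) = (3*k - 4*(k + 1)**5 - 8*(k + 1)**4 - 8*(k + 1)**3 + 2)/(k + 4)
s_(k+1) − s_k = 2*(-8*k**5 - 62*k**4 - 160*k**3 - 206*k**2 - 124*k - 25)/(k**2 + 7*k + 12)
(s_(k+1) − s_k) − t_k = 2*(12*k**4 + 80*k**3 + 140*k**2 + 120*k + 23)/(k**2 + 7*k + 12)

Invalid: residual 2*(12*k**4 + 80*k**3 + 140*k**2 + 120*k + 23)/(k**2 + 7*k + 12) ≠ 0.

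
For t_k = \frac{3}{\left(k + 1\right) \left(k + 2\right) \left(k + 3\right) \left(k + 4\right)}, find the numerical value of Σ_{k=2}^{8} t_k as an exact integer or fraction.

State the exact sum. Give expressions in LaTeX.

Σ = 7/440

r(k) = (k + 1)/(k + 5) after simplifying.
Gosper form: A/B · C(k+1)/C(k) with A=k + 1, B=k + 5, C=1.
Need (k + 1)·f(k+1) − (k + 4)·f(k) = 1.
deg f ≤ 3 (via 1,1,0).
Coefficient equations give f(k) = k*(k**2 + 6*k + 11)/18.
Then R = B(k−1)f/C = k*(k + 4)*(k**2 + 6*k + 11)/18, so s_k = R(k)·t_k = k*(k**2 + 6*k + 11)/(6*(k + 1)*(k + 2)*(k + 3)).
Verify: 3/(k**4 + 10*k**3 + 35*k**2 + 50*k + 24) matches t_k.
Telescoping: Σ = s_(9) − s_(2) = 73/440 − (3/20) = 7/440.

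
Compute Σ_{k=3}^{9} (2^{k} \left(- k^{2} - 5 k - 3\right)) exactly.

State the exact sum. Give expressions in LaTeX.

Ratio r(k) = 2*(k**2 + 7*k + 9)/(k**2 + 5*k + 3).
A = 2, B = 1, C = k**2 + 5*k + 3.
f must satisfy (2)·f(k+1) − (1)·f(k) = k**2 + 5*k + 3.
From deg A=0, deg B=0, deg C=2: d=2.
A polynomial solution: f(k) = k**2 + k - 1.
Then R = B(k−1)f/C = (k**2 + k - 1)/(k**2 + 5*k + 3), so s_k = R(k)·t_k = 2**k*(-k**2 - k + 1).
s_(k+1) − s_k = 2**k*(-k**2 - 5*k - 3) = t_k.
Evaluate s at k=10 and k=3: -111616 and -88; difference -111528.

Σ = -111528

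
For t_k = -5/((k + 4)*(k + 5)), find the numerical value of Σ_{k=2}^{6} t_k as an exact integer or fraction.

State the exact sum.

Σ = -25/66

r(k) = (k + 4)/(k + 6) after simplifying.
Factor: A=k + 4; B=k + 6; C=1.
f must satisfy (k + 4)·f(k+1) − (k + 5)·f(k) = 1.
Degrees (1,1,0) ⇒ d ≤ 1.
Solve for f: f(k) = k/4 (degree 1 ≤ 1).
Then R = B(k−1)f/C = k*(k + 5)/4, so s_k = R(k)·t_k = -5*k/(4*k + 16).
Δs = -5/(k**2 + 9*k + 20), as required.
Σ_(k=2)^(6) t_k = s_(7) − s_(2) = -35/44 − (-5/12) = -25/66.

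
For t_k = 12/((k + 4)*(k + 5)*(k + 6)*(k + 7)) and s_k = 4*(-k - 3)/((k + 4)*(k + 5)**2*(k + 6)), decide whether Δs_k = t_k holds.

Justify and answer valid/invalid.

s_(k+1) = 4*(-k - 4)/((k + 5)*(k + 6)**2*(k + 7))
s_(k+1) − s_k = 4*(3*k**2 + 25*k + 46)/(k**6 + 33*k**5 + 451*k**4 + 3267*k**3 + 13228*k**2 + 28380*k + 25200)
(s_(k+1) − s_k) − t_k = 16*(-2*k - 11)/(k**6 + 33*k**5 + 451*k**4 + 3267*k**3 + 13228*k**2 + 28380*k + 25200)

Invalid: residual 16*(-2*k - 11)/(k**6 + 33*k**5 + 451*k**4 + 3267*k**3 + 13228*k**2 + 28380*k + 25200) ≠ 0.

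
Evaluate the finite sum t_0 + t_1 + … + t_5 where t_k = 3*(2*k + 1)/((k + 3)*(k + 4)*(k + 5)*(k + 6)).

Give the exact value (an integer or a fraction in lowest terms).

Σ = 2/45

Compute t_(k+1)/t_k: get (k + 3)*(2*k + 3)/((k + 7)*(2*k + 1)).
A = k + 3, B = k + 7, C = k + 1/2.
f must satisfy (k + 3)·f(k+1) − (k + 6)·f(k) = k + 1/2.
From deg A=1, deg B=1, deg C=1: d=3.
Match coefficients ⇒ f(k) = k*(k**2 + 12*k + 2)/90.
R(k) = B(k−1)·f(k)/C(k) = k*(k + 6)*(k**2 + 12*k + 2)/(45*(2*k + 1)); s_k = R·t_k = k*(k**2 + 12*k + 2)/(15*(k + 3)*(k + 4)*(k + 5)).
Check: Δs_k = 3*(2*k + 1)/(k**4 + 18*k**3 + 119*k**2 + 342*k + 360). ✓
Σ_(k=0)^(5) t_k = s_(6) − s_(0) = 2/45 − (0) = 2/45.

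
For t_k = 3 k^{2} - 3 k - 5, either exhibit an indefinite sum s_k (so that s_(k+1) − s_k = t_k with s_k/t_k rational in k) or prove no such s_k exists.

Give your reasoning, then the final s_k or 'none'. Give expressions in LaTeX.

t_(k+1)/t_k = (3*k**2 + 3*k - 5)/(3*k**2 - 3*k - 5).
So A=1 and B=1, with C=k**2 - k - 5/3.
Set up (1)·f(k+1) − (1)·f(k) − (k**2 - k - 5/3) = 0.
Degrees (0,0,2) ⇒ d ≤ 3.
Match coefficients ⇒ f(k) = k*(k**2 - 3*k - 3)/3.
Certificate R = B(k−1)f/C = k*(k**2 - 3*k - 3)/(3*k**2 - 3*k - 5) gives s_k = k*(k**2 - 3*k - 3).
s_(k+1) − s_k = 3*k**2 - 3*k - 5 = t_k.

s_k = k \left(k^{2} - 3 k - 3\right)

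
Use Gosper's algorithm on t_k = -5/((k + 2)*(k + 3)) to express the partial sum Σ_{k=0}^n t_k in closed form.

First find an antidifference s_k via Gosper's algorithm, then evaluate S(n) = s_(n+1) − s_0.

Compute t_(k+1)/t_k: get (k + 2)/(k + 4).
So A=k + 2 and B=k + 4, with C=1.
Solve (k + 2)·f(k+1) − (k + 3)·f(k) = 1.
d = 1 from the (1,1,0) case.
A polynomial solution: f(k) = k/2.
Get s_k = R·t_k = -5*k/(2*k + 4) with R(k) = B(k−1)f(k)/C(k) = k*(k + 3)/2.
Verify: -5/(k**2 + 5*k + 6) matches t_k.
Σ_(k=0)^n t_k = s_(n+1) − s_(0) = (5*(-n - 1)/(2*(n + 3))) − (0), i.e. 5*(-n - 1)/(2*(n + 3)).

S(n) = 5*(-n - 1)/(2*(n + 3))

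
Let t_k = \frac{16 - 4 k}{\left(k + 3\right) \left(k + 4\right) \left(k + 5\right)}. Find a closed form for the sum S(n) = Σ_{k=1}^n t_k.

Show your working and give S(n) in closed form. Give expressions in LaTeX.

r(k) = (k - 3)*(k + 3)/((k - 4)*(k + 6)) after simplifying.
Normal form (A,B,C) = (k + 3, k + 6, k - 4).
Set up (k + 3)·f(k+1) − (k + 5)·f(k) − (k - 4) = 0.
deg f ≤ 2 (via 1,1,1).
Solving with deg f ≤ 2: f(k) = -k*(k + 31)/24.
So s_k = (B(k−1)f/C)·t_k = (-k*(k + 5)*(k + 31)/(24*(k - 4)))·t_k = k*(k + 31)/(6*(k + 3)*(k + 4)).
s_(k+1) − s_k = 4*(4 - k)/(k**3 + 12*k**2 + 47*k + 60) = t_k.
Evaluate: s_(n+1) = (n**2 + 33*n + 32)/(6*(n**2 + 9*n + 20)); subtract s_(1) = 4/15 ⇒ S(n) = n*(31 - n)/(10*(n**2 + 9*n + 20)).

S(n) = \frac{n \left(31 - n\right)}{10 \left(n^{2} + 9 n + 20\right)}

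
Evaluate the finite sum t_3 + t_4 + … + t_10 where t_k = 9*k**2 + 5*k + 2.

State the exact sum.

Σ = 3696

Compute t_(k+1)/t_k: get (9*k**2 + 23*k + 16)/(9*k**2 + 5*k + 2).
Gosper form: A/B · C(k+1)/C(k) with A=1, B=1, C=k**2 + 5*k/9 + 2/9.
Solve (1)·f(k+1) − (1)·f(k) = k**2 + 5*k/9 + 2/9.
Degrees (0,0,2) ⇒ d ≤ 3.
A polynomial solution: f(k) = k*(3*k**2 - 2*k + 1)/9.
R(k) = B(k−1)·f(k)/C(k) = k*(3*k**2 - 2*k + 1)/(9*k**2 + 5*k + 2); s_k = R·t_k = k*(3*k**2 - 2*k + 1).
Check: Δs_k = 9*k**2 + 5*k + 2. ✓
Sum = s_(11) − s_(3); s_(11) = 3762, s_(3) = 66 ⇒ 3696.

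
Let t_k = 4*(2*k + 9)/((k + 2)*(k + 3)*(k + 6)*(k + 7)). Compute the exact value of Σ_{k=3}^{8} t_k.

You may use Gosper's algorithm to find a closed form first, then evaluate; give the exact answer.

Σ = 32/495

t_(k+1)/t_k = (k + 2)*(k + 6)*(2*k + 11)/((k + 4)*(k + 8)*(2*k + 9)).
Gosper form: A/B · C(k+1)/C(k) with A=k + 2, B=k + 8, C=k**3 + 27*k**2/2 + 121*k/2 + 90.
Need (k + 2)·f(k+1) − (k + 7)·f(k) = k**3 + 27*k**2/2 + 121*k/2 + 90.
Bound: deg f ≤ 5.
Solving with deg f ≤ 5: f(k) = k*(k + 3)*(k + 4)*(k + 5)*(k + 8)/24.
R(k) = B(k−1)·f(k)/C(k) = k*(k + 3)*(k + 7)*(k + 8)/(12*(2*k + 9)); s_k = R·t_k = k*(k + 8)/(3*(k**2 + 8*k + 12)).
Verify: 4*(2*k + 9)/(k**4 + 18*k**3 + 113*k**2 + 288*k + 252) matches t_k.
Evaluate s at k=9 and k=3: 17/55 and 11/45; difference 32/495.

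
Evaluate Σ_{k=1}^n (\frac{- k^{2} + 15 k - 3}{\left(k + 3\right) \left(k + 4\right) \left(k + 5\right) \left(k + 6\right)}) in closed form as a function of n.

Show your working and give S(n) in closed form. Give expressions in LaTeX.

S(n) = \frac{n \left(n^{2} + 39 n + 26\right)}{24 \left(n^{3} + 15 n^{2} + 74 n + 120\right)}

The ratio is -(k + 3)*(15*k - (k + 1)**2 + 12)/((k + 7)*(k**2 - 15*k + 3)).
Take A(k)=k + 3, B(k)=k + 7, C(k)=k**2 - 15*k + 3.
f must satisfy (k + 3)·f(k+1) − (k + 6)·f(k) = k**2 - 15*k + 3.
d = 3 from the (1,1,2) case.
Solve for f: f(k) = -k*(k**2 + 42*k - 73)/30 (degree 3 ≤ 3).
R(k) = B(k−1)·f(k)/C(k) = -k*(k + 6)*(k**2 + 42*k - 73)/(30*(k**2 - 15*k + 3)); s_k = R·t_k = k*(k**2 + 42*k - 73)/(30*(k + 3)*(k + 4)*(k + 5)).
Δs = (-k**2 + 15*k - 3)/(k**4 + 18*k**3 + 119*k**2 + 342*k + 360), as required.
Evaluate: s_(n+1) = (n**3 + 45*n**2 + 14*n - 30)/(30*(n**3 + 15*n**2 + 74*n + 120)); subtract s_(1) = -1/120 ⇒ S(n) = n*(n**2 + 39*n + 26)/(24*(n**3 + 15*n**2 + 74*n + 120)).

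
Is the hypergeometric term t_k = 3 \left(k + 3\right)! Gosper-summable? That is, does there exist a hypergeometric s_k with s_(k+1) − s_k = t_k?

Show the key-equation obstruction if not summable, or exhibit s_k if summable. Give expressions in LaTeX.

Ratio r(k) = k + 4.
Normal form (A,B,C) = (k + 4, 1, 1).
Need (k + 4)·f(k+1) − (1)·f(k) = 1.
deg f ≤ -1 (via 1,0,0).
d = -1 < 0 ⇒ no nonzero polynomial f; not summable.

No. Not Gosper-summable.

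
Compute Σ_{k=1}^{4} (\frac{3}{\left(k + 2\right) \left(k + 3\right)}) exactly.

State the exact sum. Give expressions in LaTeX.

Σ = 4/7

Ratio r(k) = (k + 2)/(k + 4).
Factor: A=k + 2; B=k + 4; C=1.
Set up (k + 2)·f(k+1) − (k + 3)·f(k) − (1) = 0.
d = 1 from the (1,1,0) case.
Solving with deg f ≤ 1: f(k) = k/2.
So s_k = (B(k−1)f/C)·t_k = (k*(k + 3)/2)·t_k = 3*k/(2*(k + 2)).
Verify: 3/(k**2 + 5*k + 6) matches t_k.
Sum = s_(5) − s_(1); s_(5) = 15/14, s_(1) = 1/2 ⇒ 4/7.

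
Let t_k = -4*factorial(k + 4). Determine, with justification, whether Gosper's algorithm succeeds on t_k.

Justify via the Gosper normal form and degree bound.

r(k) = k + 5 after simplifying.
Normal form (A,B,C) = (k + 5, 1, 1).
Solve (k + 5)·f(k+1) − (1)·f(k) = 1.
Degrees (1,0,0) ⇒ d ≤ -1.
deg f ≤ -1 is impossible — no certificate.

No — key equation has no polynomial f.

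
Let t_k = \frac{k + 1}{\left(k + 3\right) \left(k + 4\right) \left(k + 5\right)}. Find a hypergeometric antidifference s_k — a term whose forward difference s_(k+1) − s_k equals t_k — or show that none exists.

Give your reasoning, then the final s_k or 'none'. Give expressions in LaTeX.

s_k = \frac{k \left(k + 1\right)}{6 \left(k + 3\right) \left(k + 4\right)}

Step 1: r(k) = (k + 2)*(k + 3)/((k + 1)*(k + 6)).
Take A(k)=k + 3, B(k)=k + 6, C(k)=k + 1.
Solve (k + 3)·f(k+1) − (k + 5)·f(k) = k + 1.
Bound: deg f ≤ 2.
Match coefficients ⇒ f(k) = k*(k + 1)/6.
Certificate R = B(k−1)f/C = k*(k + 5)/6 gives s_k = k*(k + 1)/(6*(k + 3)*(k + 4)).
s_(k+1) − s_k = (k + 1)/(k**3 + 12*k**2 + 47*k + 60) = t_k.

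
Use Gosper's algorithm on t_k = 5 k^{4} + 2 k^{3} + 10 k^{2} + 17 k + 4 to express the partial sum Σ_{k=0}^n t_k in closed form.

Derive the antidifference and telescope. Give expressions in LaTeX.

Step 1: r(k) = (5*k**4 + 22*k**3 + 46*k**2 + 63*k + 38)/(5*k**4 + 2*k**3 + 10*k**2 + 17*k + 4).
So A=1 and B=1, with C=k**4 + 2*k**3/5 + 2*k**2 + 17*k/5 + 4/5.
Solve (1)·f(k+1) − (1)·f(k) = k**4 + 2*k**3/5 + 2*k**2 + 17*k/5 + 4/5.
deg f ≤ 5 (via 0,0,4).
Solving with deg f ≤ 5: f(k) = k*(k + 1)*(k**3 - 3*k**2 + 7*k - 3)/5.
R(k) = B(k−1)·f(k)/C(k) = k*(k**3 - 3*k**2 + 7*k - 3)/(5*k**3 - 3*k**2 + 13*k + 4); s_k = R·t_k = k*(k**4 - 2*k**3 + 4*k**2 + 4*k - 3).
s_(k+1) − s_k = 5*k**4 + 2*k**3 + 10*k**2 + 17*k + 4 = t_k.
Telescope: S(n) = s_(n+1) − s_(0) = n**5 + 3*n**4 + 6*n**3 + 14*n**2 + 14*n + 4 − (0) = n**5 + 3*n**4 + 6*n**3 + 14*n**2 + 14*n + 4.

S(n) = n^{5} + 3 n^{4} + 6 n^{3} + 14 n^{2} + 14 n + 4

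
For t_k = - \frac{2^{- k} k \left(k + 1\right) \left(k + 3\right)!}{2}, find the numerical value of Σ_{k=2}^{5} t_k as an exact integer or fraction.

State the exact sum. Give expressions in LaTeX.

Σ = -22680

The ratio is k/2 + 3 + 4/k.
Gosper form: A/B · C(k+1)/C(k) with A=k/2 + 2, B=1, C=k**2 + k.
Key eq: (k/2 + 2)·f(k+1) = (1)·f(k) + (k**2 + k).
deg f ≤ 1 (via 1,0,2).
Match coefficients ⇒ f(k) = 2*(k - 2).
So s_k = (B(k−1)f/C)·t_k = (2*(k - 2)/(k*(k + 1)))·t_k = -(k - 2)*factorial(k + 3)/2**k.
s_(k+1) − s_k = -k*(k + 1)*factorial(k + 3)/(2*2**k) = t_k.
Telescoping: Σ = s_(6) − s_(2) = -22680 − (0) = -22680.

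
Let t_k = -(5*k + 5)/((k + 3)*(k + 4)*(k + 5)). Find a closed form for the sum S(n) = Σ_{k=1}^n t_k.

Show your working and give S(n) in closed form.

S(n) = n*(-3*n - 7)/(4*(n**2 + 9*n + 20))

t_(k+1)/t_k = (k + 2)*(k + 3)/((k + 1)*(k + 6)).
Take A(k)=k + 3, B(k)=k + 6, C(k)=k + 1.
Key eq: (k + 3)·f(k+1) = (k + 5)·f(k) + (k + 1).
d = 2 from the (1,1,1) case.
Coefficient equations give f(k) = k*(k + 1)/6.
R(k) = B(k−1)·f(k)/C(k) = k*(k + 5)/6; s_k = R·t_k = -5*k*(k + 1)/(6*(k + 3)*(k + 4)).
Check: Δs_k = 5*(-k - 1)/(k**3 + 12*k**2 + 47*k + 60). ✓
Evaluate: s_(n+1) = 5*(-n**2 - 3*n - 2)/(6*(n**2 + 9*n + 20)); subtract s_(1) = -1/12 ⇒ S(n) = n*(-3*n - 7)/(4*(n**2 + 9*n + 20)).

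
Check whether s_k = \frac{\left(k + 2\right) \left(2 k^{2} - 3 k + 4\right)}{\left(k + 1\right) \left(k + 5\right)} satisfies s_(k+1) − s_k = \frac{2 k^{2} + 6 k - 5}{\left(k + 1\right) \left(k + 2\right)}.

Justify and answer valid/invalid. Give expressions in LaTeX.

Invalid: residual \frac{9 \left(- 5 k^{2} - 9 k + 11\right)}{k^{4} + 14 k^{3} + 65 k^{2} + 112 k + 60} ≠ 0.

s_(k+1) = (k + 3)*(-3*k + 2*(k + 1)**2 + 1)/((k + 2)*(k + 6))
s_(k+1) − s_k = (2*k**4 + 28*k**3 + 76*k**2 + 44*k - 51)/(k**4 + 14*k**3 + 65*k**2 + 112*k + 60)
(s_(k+1) − s_k) − t_k = 9*(-5*k**2 - 9*k + 11)/(k**4 + 14*k**3 + 65*k**2 + 112*k + 60)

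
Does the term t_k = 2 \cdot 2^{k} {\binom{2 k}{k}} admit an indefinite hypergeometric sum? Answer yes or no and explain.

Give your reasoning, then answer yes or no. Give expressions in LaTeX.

The ratio is 4*(2*k + 1)/(k + 1).
Gosper form: A/B · C(k+1)/C(k) with A=8*k + 4, B=k + 1, C=1.
Set up (8*k + 4)·f(k+1) − (k)·f(k) − (1) = 0.
deg f ≤ -1 (via 1,1,0).
deg f ≤ -1 is impossible — no certificate.

No — t_k has no hypergeometric antidifference.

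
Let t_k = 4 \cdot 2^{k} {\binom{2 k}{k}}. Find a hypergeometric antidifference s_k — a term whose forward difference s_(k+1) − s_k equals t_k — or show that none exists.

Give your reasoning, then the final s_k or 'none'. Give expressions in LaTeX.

none — t_k is not Gosper-summable

Ratio r(k) = 4*(2*k + 1)/(k + 1).
So A=8*k + 4 and B=k + 1, with C=1.
Set up (8*k + 4)·f(k+1) − (k)·f(k) − (1) = 0.
d = -1 from the (1,1,0) case.
d = -1 < 0 ⇒ no nonzero polynomial f; not summable.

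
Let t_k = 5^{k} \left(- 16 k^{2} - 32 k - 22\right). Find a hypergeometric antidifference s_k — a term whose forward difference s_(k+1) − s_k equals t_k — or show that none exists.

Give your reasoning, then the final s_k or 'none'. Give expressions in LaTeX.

s_k = 5^{k} \left(- 4 k^{2} + 2 k - 3\right)

Compute t_(k+1)/t_k: get 5*(8*k**2 + 32*k + 35)/(8*k**2 + 16*k + 11).
Factor: A=5; B=1; C=k**2 + 2*k + 11/8.
f must satisfy (5)·f(k+1) − (1)·f(k) = k**2 + 2*k + 11/8.
Degrees (0,0,2) ⇒ d ≤ 2.
Coefficient equations give f(k) = (4*k**2 - 2*k + 3)/16.
Certificate R = B(k−1)f/C = (4*k**2 - 2*k + 3)/(2*(8*k**2 + 16*k + 11)) gives s_k = 5**k*(-4*k**2 + 2*k - 3).
Check: Δs_k = 5**k*(-16*k**2 - 32*k - 22). ✓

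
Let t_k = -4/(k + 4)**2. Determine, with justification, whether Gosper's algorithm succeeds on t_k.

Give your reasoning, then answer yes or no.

Compute t_(k+1)/t_k: get (k + 4)**2/(k + 5)**2.
So A=k**2 + 8*k + 16 and B=k**2 + 10*k + 25, with C=1.
Key eq: (k**2 + 8*k + 16)·f(k+1) = (k**2 + 8*k + 16)·f(k) + (1).
Bound: deg f ≤ 0.
Write f(k) = c0. Then LHS − RHS = -1, requiring -1 = 0: contradictory. No certificate.

No — the linear system for f has no solution.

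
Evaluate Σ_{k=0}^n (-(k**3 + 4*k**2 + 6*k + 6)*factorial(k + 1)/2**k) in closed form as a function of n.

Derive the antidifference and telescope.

S(n) = -(2**(n + 1) + n**4*factorial(n) + 7*n**3*factorial(n) + 16*n**2*factorial(n) + 14*n*factorial(n) + 4*factorial(n))/2**n

t_(k+1)/t_k = (k**4 + 9*k**3 + 31*k**2 + 51*k + 34)/(2*(k**3 + 4*k**2 + 6*k + 6)).
Normal form (A,B,C) = (k/2 + 1, 1, k**3 + 4*k**2 + 6*k + 6).
Key eq: (k/2 + 1)·f(k+1) = (1)·f(k) + (k**3 + 4*k**2 + 6*k + 6).
d = 2 from the (1,0,3) case.
A polynomial solution: f(k) = 2*(k**2 + 2*k - 1).
Get s_k = R·t_k = -2**(1 - k)*(k**2 + 2*k - 1)*factorial(k + 1) with R(k) = B(k−1)f(k)/C(k) = 2*(k**2 + 2*k - 1)/(k**3 + 4*k**2 + 6*k + 6).
Verify: -(k**3 + 4*k**2 + 6*k + 6)*factorial(k + 1)/2**k matches t_k.
Evaluate: s_(n+1) = -(n**2 + 4*n + 2)*factorial(n + 2)/2**n; subtract s_(0) = 2 ⇒ S(n) = -(2**(n + 1) + n**4*factorial(n) + 7*n**3*factorial(n) + 16*n**2*factorial(n) + 14*n*factorial(n) + 4*factorial(n))/2**n.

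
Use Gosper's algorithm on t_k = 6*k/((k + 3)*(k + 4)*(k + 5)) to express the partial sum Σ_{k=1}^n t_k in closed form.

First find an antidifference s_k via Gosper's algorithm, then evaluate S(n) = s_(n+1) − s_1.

S(n) = 3*n*(n + 1)/(4*(n**2 + 9*n + 20))

t_(k+1)/t_k = (k + 1)*(k + 3)/(k*(k + 6)).
A = k + 3, B = k + 6, C = k.
Set up (k + 3)·f(k+1) − (k + 5)·f(k) − (k) = 0.
d = 2 from the (1,1,1) case.
Match coefficients ⇒ f(k) = k*(k - 1)/8.
Certificate R = B(k−1)f/C = (k - 1)*(k + 5)/8 gives s_k = 3*k*(k - 1)/(4*(k + 3)*(k + 4)).
s_(k+1) − s_k = 6*k/(k**3 + 12*k**2 + 47*k + 60) = t_k.
Evaluate: s_(n+1) = 3*n*(n + 1)/(4*(n**2 + 9*n + 20)); subtract s_(1) = 0 ⇒ S(n) = 3*n*(n + 1)/(4*(n**2 + 9*n + 20)).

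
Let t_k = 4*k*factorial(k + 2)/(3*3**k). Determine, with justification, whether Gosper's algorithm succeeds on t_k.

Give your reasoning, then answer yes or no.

Compute t_(k+1)/t_k: get (k + 1)*(k + 3)/(3*k).
Factor: A=k/3 + 1; B=1; C=k.
f must satisfy (k/3 + 1)·f(k+1) − (1)·f(k) = k.
From deg A=1, deg B=0, deg C=1: d=0.
Solve for f: f(k) = 3 (degree 0 ≤ 0).
R(k) = B(k−1)·f(k)/C(k) = 3/k; s_k = R·t_k = 4*factorial(k + 2)/3**k.
Verify: 4*k*factorial(k + 2)/(3*3**k) matches t_k.

Yes. s_k = 4*factorial(k + 2)/3**k.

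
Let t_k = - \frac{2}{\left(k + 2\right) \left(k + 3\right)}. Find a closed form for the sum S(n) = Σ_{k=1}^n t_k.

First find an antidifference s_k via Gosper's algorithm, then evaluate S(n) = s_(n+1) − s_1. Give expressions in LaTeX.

r(k) = (k + 2)/(k + 4) after simplifying.
Normal form (A,B,C) = (k + 2, k + 4, 1).
Key eq: (k + 2)·f(k+1) = (k + 3)·f(k) + (1).
Degrees (1,1,0) ⇒ d ≤ 1.
Coefficient equations give f(k) = k/2.
Get s_k = R·t_k = -k/(k + 2) with R(k) = B(k−1)f(k)/C(k) = k*(k + 3)/2.
Check: Δs_k = -2/(k**2 + 5*k + 6). ✓
Telescope: S(n) = s_(n+1) − s_(1) = (-n - 1)/(n + 3) − (-1/3) = -2*n/(3*n + 9).

S(n) = - \frac{2 n}{3 n + 9}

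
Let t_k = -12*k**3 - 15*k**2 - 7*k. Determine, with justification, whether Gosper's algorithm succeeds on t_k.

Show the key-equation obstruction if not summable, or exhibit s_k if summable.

Yes. s_k = k*(-3*k**3 + k**2 + k + 1).

t_(k+1)/t_k = (12*k**3 + 51*k**2 + 73*k + 34)/(k*(12*k**2 + 15*k + 7)).
Take A(k)=1, B(k)=1, C(k)=k**3 + 5*k**2/4 + 7*k/12.
Solve (1)·f(k+1) − (1)·f(k) = k**3 + 5*k**2/4 + 7*k/12.
d = 4 from the (0,0,3) case.
Match coefficients ⇒ f(k) = k*(k - 1)*(3*k**2 + 2*k + 1)/12.
R(k) = B(k−1)·f(k)/C(k) = (k - 1)*(3*k**2 + 2*k + 1)/(12*k**2 + 15*k + 7); s_k = R·t_k = k*(-3*k**3 + k**2 + k + 1).
Verify: k*(-12*k**2 - 15*k - 7) matches t_k.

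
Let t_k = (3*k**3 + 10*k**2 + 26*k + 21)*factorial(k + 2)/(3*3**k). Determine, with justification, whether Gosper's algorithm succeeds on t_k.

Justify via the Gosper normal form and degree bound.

The ratio is (3*k**4 + 28*k**3 + 112*k**2 + 225*k + 180)/(3*(3*k**3 + 10*k**2 + 26*k + 21)).
Normal form (A,B,C) = (k/3 + 1, 1, k**3 + 10*k**2/3 + 26*k/3 + 7).
f must satisfy (k/3 + 1)·f(k+1) − (1)·f(k) = k**3 + 10*k**2/3 + 26*k/3 + 7.
Degrees (1,0,3) ⇒ d ≤ 2.
Match coefficients ⇒ f(k) = (k + 1)*(3*k + 1).
Then R = B(k−1)f/C = 3*(k + 1)*(3*k + 1)/(3*k**3 + 10*k**2 + 26*k + 21), so s_k = R(k)·t_k = (k + 1)*(3*k + 1)*factorial(k + 2)/3**k.
Δs = (3*k**3 + 10*k**2 + 26*k + 21)*factorial(k + 2)/(3*3**k), as required.

Yes. s_k = (k + 1)*(3*k + 1)*factorial(k + 2)/3**k.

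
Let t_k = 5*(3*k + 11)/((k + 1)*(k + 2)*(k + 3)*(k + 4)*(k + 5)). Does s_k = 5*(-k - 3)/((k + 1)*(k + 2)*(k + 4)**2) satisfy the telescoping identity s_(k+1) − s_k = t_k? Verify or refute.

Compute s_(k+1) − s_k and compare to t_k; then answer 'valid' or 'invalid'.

Invalid: residual 5*(-4*k**2 - 31*k - 59)/(k**7 + 24*k**6 + 240*k**5 + 1290*k**4 + 3999*k**3 + 7086*k**2 + 6560*k + 2400) ≠ 0.

s_(k+1) = 5*(-k - 4)/((k + 2)*(k + 3)*(k + 5)**2)
s_(k+1) − s_k = 5*(-(k + 1)*(k + 4)**3 + (k + 3)**2*(k + 5)**2)/((k + 1)*(k + 2)*(k + 3)*(k + 4)**2*(k + 5)**2)
(s_(k+1) − s_k) − t_k = 5*(-4*k**2 - 31*k - 59)/(k**7 + 24*k**6 + 240*k**5 + 1290*k**4 + 3999*k**3 + 7086*k**2 + 6560*k + 2400)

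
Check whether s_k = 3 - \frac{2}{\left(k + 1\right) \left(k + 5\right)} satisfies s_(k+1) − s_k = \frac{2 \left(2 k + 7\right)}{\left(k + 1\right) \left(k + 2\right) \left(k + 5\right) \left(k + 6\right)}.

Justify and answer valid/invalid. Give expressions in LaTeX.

s_(k+1) = 3 - 2/((k + 2)*(k + 6))
s_(k+1) − s_k = 2*(2*k + 7)/(k**4 + 14*k**3 + 65*k**2 + 112*k + 60)
(s_(k+1) − s_k) − t_k = 0

valid (s_(k+1) − s_k reduces to t_k)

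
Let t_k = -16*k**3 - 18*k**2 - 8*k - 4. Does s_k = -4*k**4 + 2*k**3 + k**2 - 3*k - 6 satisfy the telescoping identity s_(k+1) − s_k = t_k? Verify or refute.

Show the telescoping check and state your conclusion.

s_(k+1) = -4*k**4 - 14*k**3 - 17*k**2 - 11*k - 10
s_(k+1) − s_k = -16*k**3 - 18*k**2 - 8*k - 4
(s_(k+1) − s_k) − t_k = 0

Valid: the claim telescopes to t_k.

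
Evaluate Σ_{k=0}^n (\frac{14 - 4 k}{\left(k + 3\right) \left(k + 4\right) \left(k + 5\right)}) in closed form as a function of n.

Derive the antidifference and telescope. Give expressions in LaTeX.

Compute t_(k+1)/t_k: get (k + 3)*(2*k - 5)/((k + 6)*(2*k - 7)).
So A=k + 3 and B=k + 6, with C=k - 7/2.
Solve (k + 3)·f(k+1) − (k + 5)·f(k) = k - 7/2.
Degrees (1,1,1) ⇒ d ≤ 2.
A polynomial solution: f(k) = -k*(k + 55)/48.
Get s_k = R·t_k = k*(k + 55)/(12*(k + 3)*(k + 4)) with R(k) = B(k−1)f(k)/C(k) = -k*(k + 5)*(k + 55)/(24*(2*k - 7)).
Verify: 2*(7 - 2*k)/(k**3 + 12*k**2 + 47*k + 60) matches t_k.
Evaluate: s_(n+1) = (n**2 + 57*n + 56)/(12*(n**2 + 9*n + 20)); subtract s_(0) = 0 ⇒ S(n) = (n**2 + 57*n + 56)/(12*(n**2 + 9*n + 20)).

S(n) = \frac{n^{2} + 57 n + 56}{12 \left(n^{2} + 9 n + 20\right)}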